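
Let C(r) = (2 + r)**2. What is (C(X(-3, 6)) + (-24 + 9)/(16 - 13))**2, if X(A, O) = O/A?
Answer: 25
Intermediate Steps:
(C(X(-3, 6)) + (-24 + 9)/(16 - 13))**2 = ((2 + 6/(-3))**2 + (-24 + 9)/(16 - 13))**2 = ((2 + 6*(-1/3))**2 - 15/3)**2 = ((2 - 2)**2 - 15*1/3)**2 = (0**2 - 5)**2 = (0 - 5)**2 = (-5)**2 = 25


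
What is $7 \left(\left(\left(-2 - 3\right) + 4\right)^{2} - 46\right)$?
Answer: $-315$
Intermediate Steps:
$7 \left(\left(\left(-2 - 3\right) + 4\right)^{2} - 46\right) = 7 \left(\left(-5 + 4\right)^{2} - 46\right) = 7 \left(\left(-1\right)^{2} - 46\right) = 7 \left(1 - 46\right) = 7 \left(-45\right) = -315$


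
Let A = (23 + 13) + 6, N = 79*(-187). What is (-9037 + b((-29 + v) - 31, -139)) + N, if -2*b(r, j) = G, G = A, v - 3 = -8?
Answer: -23831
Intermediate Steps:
v = -5 (v = 3 - 8 = -5)
N = -14773
A = 42 (A = 36 + 6 = 42)
G = 42
b(r, j) = -21 (b(r, j) = -½*42 = -21)
(-9037 + b((-29 + v) - 31, -139)) + N = (-9037 - 21) - 14773 = -9058 - 14773 = -23831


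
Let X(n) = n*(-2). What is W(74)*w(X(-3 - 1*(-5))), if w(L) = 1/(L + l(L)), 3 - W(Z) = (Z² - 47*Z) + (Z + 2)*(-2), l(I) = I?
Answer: 1843/8 ≈ 230.38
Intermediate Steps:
W(Z) = 7 - Z² + 49*Z (W(Z) = 3 - ((Z² - 47*Z) + (Z + 2)*(-2)) = 3 - ((Z² - 47*Z) + (2 + Z)*(-2)) = 3 - ((Z² - 47*Z) + (-4 - 2*Z)) = 3 - (-4 + Z² - 49*Z) = 3 + (4 - Z² + 49*Z) = 7 - Z² + 49*Z)
X(n) = -2*n
w(L) = 1/(2*L) (w(L) = 1/(L + L) = 1/(2*L))
W(74)*w(X(-3 - 1*(-5))) = (7 - 1*74² + 49*74)*(1/(2*((-2*(-3 - 1*(-5)))))) = (7 - 1*5476 + 3626)*(1/(2*((-2*(-3 + 5))))) = (7 - 5476 + 3626)*(1/(2*((-2*2)))) = -1843/(2*(-4)) = -1843*(-1)/(2*4) = -1843*(-⅛) = 1843/8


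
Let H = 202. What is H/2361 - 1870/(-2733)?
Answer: 551904/716957 ≈ 0.76979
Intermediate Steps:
H/2361 - 1870/(-2733) = 202/2361 - 1870/(-2733) = 202*(1/2361) - 1870*(-1/2733) = 202/2361 + 1870/2733 = 551904/716957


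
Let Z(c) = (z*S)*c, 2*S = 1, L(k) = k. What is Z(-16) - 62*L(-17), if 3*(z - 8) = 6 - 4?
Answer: 2954/3 ≈ 984.67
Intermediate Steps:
S = ½ (S = (½)*1 = ½ ≈ 0.50000)
z = 26/3 (z = 8 + (6 - 4)/3 = 8 + (⅓)*2 = 8 + ⅔ = 26/3 ≈ 8.6667)
Z(c) = 13*c/3 (Z(c) = ((26/3)*(½))*c = 13*c/3)
Z(-16) - 62*L(-17) = (13/3)*(-16) - 62*(-17) = -208/3 + 1054 = 2954/3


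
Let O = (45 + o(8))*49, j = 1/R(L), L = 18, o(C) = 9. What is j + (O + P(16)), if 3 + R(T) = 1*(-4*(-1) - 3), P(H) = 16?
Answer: 5323/2 ≈ 2661.5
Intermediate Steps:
R(T) = -2 (R(T) = -3 + 1*(-4*(-1) - 3) = -3 + 1*(4 - 3) = -3 + 1*1 = -3 + 1 = -2)
j = -½ (j = 1/(-2) = -½ ≈ -0.50000)
O = 2646 (O = (45 + 9)*49 = 54*49 = 2646)
j + (O + P(16)) = -½ + (2646 + 16) = -½ + 2662 = 5323/2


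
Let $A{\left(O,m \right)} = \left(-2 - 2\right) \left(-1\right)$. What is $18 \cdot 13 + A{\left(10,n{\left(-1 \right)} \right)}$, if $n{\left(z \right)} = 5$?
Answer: $238$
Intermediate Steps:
$A{\left(O,m \right)} = 4$ ($A{\left(O,m \right)} = \left(-4\right) \left(-1\right) = 4$)
$18 \cdot 13 + A{\left(10,n{\left(-1 \right)} \right)} = 18 \cdot 13 + 4 = 234 + 4 = 238$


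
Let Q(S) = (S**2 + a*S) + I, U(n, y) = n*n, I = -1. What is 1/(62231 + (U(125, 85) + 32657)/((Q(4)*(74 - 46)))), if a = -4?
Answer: 14/847093 ≈ 1.6527e-5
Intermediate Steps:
U(n, y) = n**2
Q(S) = -1 + S**2 - 4*S (Q(S) = (S**2 - 4*S) - 1 = -1 + S**2 - 4*S)
1/(62231 + (U(125, 85) + 32657)/((Q(4)*(74 - 46)))) = 1/(62231 + (125**2 + 32657)/(((-1 + 4**2 - 4*4)*(74 - 46)))) = 1/(62231 + (15625 + 32657)/(((-1 + 16 - 16)*28))) = 1/(62231 + 48282/((-1*28))) = 1/(62231 + 48282/(-28)) = 1/(62231 + 48282*(-1/28)) = 1/(62231 - 24141/14) = 1/(847093/14) = 14/847093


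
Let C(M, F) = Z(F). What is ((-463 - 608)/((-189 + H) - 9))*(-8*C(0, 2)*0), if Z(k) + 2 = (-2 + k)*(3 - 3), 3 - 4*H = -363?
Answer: 0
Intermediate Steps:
H = 183/2 (H = 3/4 - 1/4*(-363) = 3/4 + 363/4 = 183/2 ≈ 91.500)
Z(k) = -2 (Z(k) = -2 + (-2 + k)*(3 - 3) = -2 + (-2 + k)*0 = -2 + 0 = -2)
C(M, F) = -2
((-463 - 608)/((-189 + H) - 9))*(-8*C(0, 2)*0) = ((-463 - 608)/((-189 + 183/2) - 9))*(-8*(-2)*0) = (-1071/(-195/2 - 9))*(16*0) = -1071/(-213/2)*0 = -1071*(-2/213)*0 = (714/71)*0 = 0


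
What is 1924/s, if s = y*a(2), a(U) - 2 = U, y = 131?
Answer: 481/131 ≈ 3.6718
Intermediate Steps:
a(U) = 2 + U
s = 524 (s = 131*(2 + 2) = 131*4 = 524)
1924/s = 1924/524 = 1924*(1/524) = 481/131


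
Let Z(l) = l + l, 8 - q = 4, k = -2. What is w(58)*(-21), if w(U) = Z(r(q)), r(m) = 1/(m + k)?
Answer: -21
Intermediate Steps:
q = 4 (q = 8 - 1*4 = 8 - 4 = 4)
r(m) = 1/(-2 + m) (r(m) = 1/(m - 2) = 1/(-2 + m))
Z(l) = 2*l
w(U) = 1 (w(U) = 2/(-2 + 4) = 2/2 = 2*(½) = 1)
w(58)*(-21) = 1*(-21) = -21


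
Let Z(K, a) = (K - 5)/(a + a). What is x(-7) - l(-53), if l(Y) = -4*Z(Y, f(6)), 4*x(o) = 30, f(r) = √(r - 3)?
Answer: 15/2 - 116*√3/3 ≈ -59.473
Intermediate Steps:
f(r) = √(-3 + r)
x(o) = 15/2 (x(o) = (¼)*30 = 15/2)
Z(K, a) = (-5 + K)/(2*a) (Z(K, a) = (-5 + K)/((2*a)) = (-5 + K)*(1/(2*a)) = (-5 + K)/(2*a))
l(Y) = -2*√3*(-5 + Y)/3 (l(Y) = -2*(-5 + Y)/(√(-3 + 6)) = -2*(-5 + Y)/(√3) = -2*√3/3*(-5 + Y) = -2*√3*(-5 + Y)/3)
x(-7) - l(-53) = 15/2 - 2*√3*(5 - 1*(-53))/3 = 15/2 - 2*√3*(5 + 53)/3 = 15/2 - 2*√3*58/3 = 15/2 - 116*√3/3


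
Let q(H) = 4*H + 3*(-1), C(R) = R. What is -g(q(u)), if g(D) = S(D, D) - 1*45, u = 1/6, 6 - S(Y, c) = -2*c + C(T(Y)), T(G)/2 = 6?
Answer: 167/3 ≈ 55.667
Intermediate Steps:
T(G) = 12 (T(G) = 2*6 = 12)
S(Y, c) = -6 + 2*c (S(Y, c) = 6 - (-2*c + 12) = 6 - (12 - 2*c) = 6 + (-12 + 2*c) = -6 + 2*c)
u = ⅙ (u = 1*(⅙) = ⅙ ≈ 0.16667)
q(H) = -3 + 4*H (q(H) = 4*H - 3 = -3 + 4*H)
g(D) = -51 + 2*D (g(D) = (-6 + 2*D) - 1*45 = (-6 + 2*D) - 45 = -51 + 2*D)
-g(q(u)) = -(-51 + 2*(-3 + 4*(⅙))) = -(-51 + 2*(-3 + ⅔)) = -(-51 + 2*(-7/3)) = -(-51 - 14/3) = -1*(-167/3) = 167/3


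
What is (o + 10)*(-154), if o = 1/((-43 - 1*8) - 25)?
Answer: -58443/38 ≈ -1538.0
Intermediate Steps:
o = -1/76 (o = 1/((-43 - 8) - 25) = 1/(-51 - 25) = 1/(-76) = -1/76 ≈ -0.013158)
(o + 10)*(-154) = (-1/76 + 10)*(-154) = (759/76)*(-154) = -58443/38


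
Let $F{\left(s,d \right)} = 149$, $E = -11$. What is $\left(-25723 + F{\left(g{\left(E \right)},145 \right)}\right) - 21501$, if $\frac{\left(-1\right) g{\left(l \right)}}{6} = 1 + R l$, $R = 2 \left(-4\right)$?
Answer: $-47075$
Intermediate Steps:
$R = -8$
$g{\left(l \right)} = -6 + 48 l$ ($g{\left(l \right)} = - 6 \left(1 - 8 l\right) = -6 + 48 l$)
$\left(-25723 + F{\left(g{\left(E \right)},145 \right)}\right) - 21501 = \left(-25723 + 149\right) - 21501 = -25574 - 21501 = -47075$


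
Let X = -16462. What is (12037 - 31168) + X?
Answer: -35593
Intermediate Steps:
(12037 - 31168) + X = (12037 - 31168) - 16462 = -19131 - 16462 = -35593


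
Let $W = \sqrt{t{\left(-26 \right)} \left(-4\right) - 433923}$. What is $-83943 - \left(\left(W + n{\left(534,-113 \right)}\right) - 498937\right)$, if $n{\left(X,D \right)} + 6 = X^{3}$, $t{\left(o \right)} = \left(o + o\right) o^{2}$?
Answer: $-151858304 - i \sqrt{293315} \approx -1.5186 \cdot 10^{8} - 541.59 i$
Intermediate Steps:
$t{\left(o \right)} = 2 o^{3}$ ($t{\left(o \right)} = 2 o o^{2} = 2 o^{3}$)
$W = i \sqrt{293315}$ ($W = \sqrt{2 \left(-26\right)^{3} \left(-4\right) - 433923} = \sqrt{2 \left(-17576\right) \left(-4\right) - 433923} = \sqrt{\left(-35152\right) \left(-4\right) - 433923} = \sqrt{140608 - 433923} = \sqrt{-293315} = i \sqrt{293315} \approx 541.59 i$)
$n{\left(X,D \right)} = -6 + X^{3}$
$-83943 - \left(\left(W + n{\left(534,-113 \right)}\right) - 498937\right) = -83943 - \left(\left(i \sqrt{293315} - \left(6 - 534^{3}\right)\right) - 498937\right) = -83943 - \left(\left(i \sqrt{293315} + \left(-6 + 152273304\right)\right) - 498937\right) = -83943 - \left(\left(i \sqrt{293315} + 152273298\right) - 498937\right) = -83943 - \left(\left(152273298 + i \sqrt{293315}\right) - 498937\right) = -83943 - \left(151774361 + i \sqrt{293315}\right) = -151858304 - i \sqrt{293315}$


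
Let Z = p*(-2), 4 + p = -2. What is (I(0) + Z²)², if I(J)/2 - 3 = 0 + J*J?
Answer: 22500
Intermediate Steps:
p = -6 (p = -4 - 2 = -6)
I(J) = 6 + 2*J² (I(J) = 6 + 2*(0 + J*J) = 6 + 2*(0 + J²) = 6 + 2*J²)
Z = 12 (Z = -6*(-2) = 12)
(I(0) + Z²)² = ((6 + 2*0²) + 12²)² = ((6 + 2*0) + 144)² = ((6 + 0) + 144)² = (6 + 144)² = 150² = 22500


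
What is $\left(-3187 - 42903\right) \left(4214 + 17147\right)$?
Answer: $-984528490$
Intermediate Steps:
$\left(-3187 - 42903\right) \left(4214 + 17147\right) = \left(-46090\right) 21361 = -984528490$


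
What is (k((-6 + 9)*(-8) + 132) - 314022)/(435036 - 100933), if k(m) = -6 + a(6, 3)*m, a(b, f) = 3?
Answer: -313704/334103 ≈ -0.93894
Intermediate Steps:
k(m) = -6 + 3*m
(k((-6 + 9)*(-8) + 132) - 314022)/(435036 - 100933) = ((-6 + 3*((-6 + 9)*(-8) + 132)) - 314022)/(435036 - 100933) = ((-6 + 3*(3*(-8) + 132)) - 314022)/334103 = ((-6 + 3*(-24 + 132)) - 314022)*(1/334103) = ((-6 + 3*108) - 314022)*(1/334103) = ((-6 + 324) - 314022)*(1/334103) = (318 - 314022)*(1/334103) = -313704*1/334103 = -313704/334103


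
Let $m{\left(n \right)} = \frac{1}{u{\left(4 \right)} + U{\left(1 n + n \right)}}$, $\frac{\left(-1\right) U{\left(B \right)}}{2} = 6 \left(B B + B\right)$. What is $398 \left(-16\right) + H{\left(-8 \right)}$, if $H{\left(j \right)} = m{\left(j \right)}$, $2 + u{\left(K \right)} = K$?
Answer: $- \frac{18327105}{2878} \approx -6368.0$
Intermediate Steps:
$U{\left(B \right)} = - 12 B - 12 B^{2}$ ($U{\left(B \right)} = - 2 \cdot 6 \left(B B + B\right) = - 2 \cdot 6 \left(B^{2} + B\right) = - 2 \cdot 6 \left(B + B^{2}\right) = - 2 \left(6 B + 6 B^{2}\right) = - 12 B - 12 B^{2}$)
$u{\left(K \right)} = -2 + K$
$m{\left(n \right)} = \frac{1}{2 - 24 n \left(1 + 2 n\right)}$ ($m{\left(n \right)} = \frac{1}{\left(-2 + 4\right) - 12 \left(1 n + n\right) \left(1 + \left(1 n + n\right)\right)} = \frac{1}{2 - 12 \left(n + n\right) \left(1 + \left(n + n\right)\right)} = \frac{1}{2 - 12 \cdot 2 n \left(1 + 2 n\right)} = \frac{1}{2 - 24 n \left(1 + 2 n\right)}$)
$H{\left(j \right)} = - \frac{1}{-2 + 24 j \left(1 + 2 j\right)}$
$398 \left(-16\right) + H{\left(-8 \right)} = 398 \left(-16\right) - \frac{1}{-2 + 24 \left(-8\right) \left(1 + 2 \left(-8\right)\right)} = -6368 - \frac{1}{-2 + 24 \left(-8\right) \left(1 - 16\right)} = -6368 - \frac{1}{-2 + 24 \left(-8\right) \left(-15\right)} = -6368 - \frac{1}{-2 + 2880} = -6368 - \frac{1}{2878} = - \frac{18327105}{2878}$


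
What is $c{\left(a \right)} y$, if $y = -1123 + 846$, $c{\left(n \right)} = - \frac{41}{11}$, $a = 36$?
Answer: $\frac{11357}{11} \approx 1032.5$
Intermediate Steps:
$c{\left(n \right)} = - \frac{41}{11}$ ($c{\left(n \right)} = \left(-41\right) \frac{1}{11} = - \frac{41}{11}$)
$y = -277$
$c{\left(a \right)} y = \left(- \frac{41}{11}\right) \left(-277\right) = \frac{11357}{11}$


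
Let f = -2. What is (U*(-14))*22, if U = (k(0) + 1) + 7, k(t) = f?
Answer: -1848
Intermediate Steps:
k(t) = -2
U = 6 (U = (-2 + 1) + 7 = -1 + 7 = 6)
(U*(-14))*22 = (6*(-14))*22 = -84*22 = -1848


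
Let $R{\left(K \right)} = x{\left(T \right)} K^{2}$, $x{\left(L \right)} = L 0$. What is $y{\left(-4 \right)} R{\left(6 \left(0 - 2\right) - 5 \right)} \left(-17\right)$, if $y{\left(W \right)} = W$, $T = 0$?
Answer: $0$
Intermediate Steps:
$x{\left(L \right)} = 0$
$R{\left(K \right)} = 0$ ($R{\left(K \right)} = 0 K^{2} = 0$)
$y{\left(-4 \right)} R{\left(6 \left(0 - 2\right) - 5 \right)} \left(-17\right) = \left(-4\right) 0 \left(-17\right) = 0 \left(-17\right) = 0$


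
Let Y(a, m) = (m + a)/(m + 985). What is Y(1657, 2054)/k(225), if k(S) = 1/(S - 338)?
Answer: -139781/1013 ≈ -137.99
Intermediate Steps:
Y(a, m) = (a + m)/(985 + m)
k(S) = 1/(-338 + S)
Y(1657, 2054)/k(225) = ((1657 + 2054)/(985 + 2054))/(1/(-338 + 225)) = (3711/3039)/(1/(-113)) = ((1/3039)*3711)/(-1/113) = (1237/1013)*(-113) = -139781/1013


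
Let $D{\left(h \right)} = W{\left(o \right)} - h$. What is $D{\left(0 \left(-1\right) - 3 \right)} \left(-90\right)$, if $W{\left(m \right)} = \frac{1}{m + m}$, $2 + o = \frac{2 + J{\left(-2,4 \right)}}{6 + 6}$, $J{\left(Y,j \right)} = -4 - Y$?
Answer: $- \frac{495}{2} \approx -247.5$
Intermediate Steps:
$o = -2$ ($o = -2 + \frac{2 - 2}{6 + 6} = -2 + \frac{2 + \left(-4 + 2\right)}{12} = -2 + \left(2 - 2\right) \frac{1}{12} = -2 + 0 \cdot \frac{1}{12} = -2 + 0 = -2$)
$W{\left(m \right)} = \frac{1}{2 m}$
$D{\left(h \right)} = - \frac{1}{4} - h$ ($D{\left(h \right)} = \frac{1}{2 \left(-2\right)} - h = \frac{1}{2} \left(- \frac{1}{2}\right) - h = - \frac{1}{4} - h$)
$D{\left(0 \left(-1\right) - 3 \right)} \left(-90\right) = \left(- \frac{1}{4} - \left(0 \left(-1\right) - 3\right)\right) \left(-90\right) = \left(- \frac{1}{4} - \left(0 - 3\right)\right) \left(-90\right) = \left(- \frac{1}{4} - -3\right) \left(-90\right) = \left(- \frac{1}{4} + 3\right) \left(-90\right) = \frac{11}{4} \left(-90\right) = - \frac{495}{2}$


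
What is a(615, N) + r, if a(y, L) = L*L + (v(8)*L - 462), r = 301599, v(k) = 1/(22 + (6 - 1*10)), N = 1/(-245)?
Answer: 325363471423/1080450 ≈ 3.0114e+5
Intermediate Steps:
N = -1/245 ≈ -0.0040816
v(k) = 1/18 (v(k) = 1/(22 + (6 - 10)) = 1/(22 - 4) = 1/18)
a(y, L) = -462 + L² + L/18 (a(y, L) = L*L + (L/18 - 462) = L² + (-462 + L/18) = -462 + L² + L/18)
a(615, N) + r = (-462 + (-1/245)² + (1/18)*(-1/245)) + 301599 = (-462 + 1/60025 - 1/4410) + 301599 = -499168127/1080450 + 301599 = 325363471423/1080450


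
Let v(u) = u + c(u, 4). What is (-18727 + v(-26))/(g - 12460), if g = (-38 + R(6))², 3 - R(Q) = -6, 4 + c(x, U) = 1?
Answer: 2084/1291 ≈ 1.6143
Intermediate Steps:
c(x, U) = -3 (c(x, U) = -4 + 1 = -3)
R(Q) = 9 (R(Q) = 3 - 1*(-6) = 3 + 6 = 9)
g = 841 (g = (-38 + 9)² = (-29)² = 841)
v(u) = -3 + u (v(u) = u - 3 = -3 + u)
(-18727 + v(-26))/(g - 12460) = (-18727 + (-3 - 26))/(841 - 12460) = (-18727 - 29)/(-11619) = -18756*(-1/11619) = 2084/1291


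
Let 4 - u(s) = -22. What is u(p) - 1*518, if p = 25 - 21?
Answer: -492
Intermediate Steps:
p = 4
u(s) = 26 (u(s) = 4 - 1*(-22) = 4 + 22 = 26)
u(p) - 1*518 = 26 - 1*518 = 26 - 518 = -492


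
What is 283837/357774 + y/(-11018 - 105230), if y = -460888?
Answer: 24736153361/5198813994 ≈ 4.7580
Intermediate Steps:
283837/357774 + y/(-11018 - 105230) = 283837/357774 - 460888/(-11018 - 105230) = 283837*(1/357774) - 460888/(-116248) = 283837/357774 - 460888*(-1/116248) = 283837/357774 + 57611/14531 = 24736153361/5198813994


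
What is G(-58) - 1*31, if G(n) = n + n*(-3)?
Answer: 85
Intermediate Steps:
G(n) = -2*n (G(n) = n - 3*n = -2*n)
G(-58) - 1*31 = -2*(-58) - 1*31 = 116 - 31 = 85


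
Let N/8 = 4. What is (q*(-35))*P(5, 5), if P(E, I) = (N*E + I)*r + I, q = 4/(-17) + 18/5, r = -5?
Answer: 1641640/17 ≈ 96567.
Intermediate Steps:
N = 32 (N = 8*4 = 32)
q = 286/85 (q = 4*(-1/17) + 18*(⅕) = -4/17 + 18/5 = 286/85 ≈ 3.3647)
P(E, I) = -160*E - 4*I (P(E, I) = (32*E + I)*(-5) + I = (I + 32*E)*(-5) + I = (-160*E - 5*I) + I = -160*E - 4*I)
(q*(-35))*P(5, 5) = ((286/85)*(-35))*(-160*5 - 4*5) = -2002*(-800 - 20)/17 = -2002/17*(-820) = 1641640/17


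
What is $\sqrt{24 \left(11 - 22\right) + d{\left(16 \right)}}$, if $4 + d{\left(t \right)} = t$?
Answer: $6 i \sqrt{7} \approx 15.875 i$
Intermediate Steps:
$d{\left(t \right)} = -4 + t$
$\sqrt{24 \left(11 - 22\right) + d{\left(16 \right)}} = \sqrt{24 \left(11 - 22\right) + \left(-4 + 16\right)} = \sqrt{24 \left(-11\right) + 12} = \sqrt{-264 + 12} = \sqrt{-252} = 6 i \sqrt{7}$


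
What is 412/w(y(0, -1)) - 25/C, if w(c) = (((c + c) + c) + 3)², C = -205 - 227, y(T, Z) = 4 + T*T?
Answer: 20401/10800 ≈ 1.8890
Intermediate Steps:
y(T, Z) = 4 + T²
C = -432
w(c) = (3 + 3*c)² (w(c) = ((2*c + c) + 3)² = (3*c + 3)² = (3 + 3*c)²)
412/w(y(0, -1)) - 25/C = 412/((9*(1 + (4 + 0²))²)) - 25/(-432) = 412/((9*(1 + (4 + 0))²)) - 25*(-1/432) = 412/((9*(1 + 4)²)) + 25/432 = 412/((9*5²)) + 25/432 = 412/((9*25)) + 25/432 = 412/225 + 25/432 = 20401/10800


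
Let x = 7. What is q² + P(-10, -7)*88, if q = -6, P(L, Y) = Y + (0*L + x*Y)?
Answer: -4892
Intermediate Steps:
P(L, Y) = 8*Y (P(L, Y) = Y + (0*L + 7*Y) = Y + (0 + 7*Y) = Y + 7*Y = 8*Y)
q² + P(-10, -7)*88 = (-6)² + (8*(-7))*88 = 36 - 56*88 = 36 - 4928 = -4892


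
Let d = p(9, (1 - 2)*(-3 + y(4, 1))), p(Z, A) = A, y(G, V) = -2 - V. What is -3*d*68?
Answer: -1224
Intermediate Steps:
d = 6 (d = (1 - 2)*(-3 + (-2 - 1*1)) = -(-3 + (-2 - 1)) = -(-3 - 3) = -1*(-6) = 6)
-3*d*68 = -3*6*68 = -18*68 = -1224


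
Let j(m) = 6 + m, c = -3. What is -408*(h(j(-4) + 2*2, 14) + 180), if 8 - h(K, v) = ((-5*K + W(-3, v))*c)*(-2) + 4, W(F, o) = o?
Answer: -114240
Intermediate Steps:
h(K, v) = 4 - 6*v + 30*K (h(K, v) = 8 - (((-5*K + v)*(-3))*(-2) + 4) = 8 - (((v - 5*K)*(-3))*(-2) + 4) = 8 - ((-3*v + 15*K)*(-2) + 4) = 8 - ((-30*K + 6*v) + 4) = 8 - (4 - 30*K + 6*v) = 8 + (-4 - 6*v + 30*K) = 4 - 6*v + 30*K)
-408*(h(j(-4) + 2*2, 14) + 180) = -408*((4 - 6*14 + 30*((6 - 4) + 2*2)) + 180) = -408*((4 - 84 + 30*(2 + 4)) + 180) = -408*((4 - 84 + 30*6) + 180) = -408*((4 - 84 + 180) + 180) = -408*(100 + 180) = -408*280 = -114240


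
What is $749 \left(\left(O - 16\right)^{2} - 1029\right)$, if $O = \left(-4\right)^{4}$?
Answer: $42371679$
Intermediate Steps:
$O = 256$
$749 \left(\left(O - 16\right)^{2} - 1029\right) = 749 \left(\left(256 - 16\right)^{2} - 1029\right) = 749 \left(240^{2} - 1029\right) = 749 \left(57600 - 1029\right) = 749 \cdot 56571 = 42371679$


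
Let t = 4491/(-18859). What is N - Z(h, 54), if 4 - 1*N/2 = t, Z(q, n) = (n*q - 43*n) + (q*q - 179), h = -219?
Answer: -634143752/18859 ≈ -33626.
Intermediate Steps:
Z(q, n) = -179 + q² - 43*n + n*q (Z(q, n) = (-43*n + n*q) + (q² - 179) = (-43*n + n*q) + (-179 + q²) = -179 + q² - 43*n + n*q)
t = -4491/18859 (t = 4491*(-1/18859) = -4491/18859 ≈ -0.23814)
N = 159854/18859 (N = 8 - 2*(-4491/18859) = 8 + 8982/18859 = 159854/18859 ≈ 8.4763)
N - Z(h, 54) = 159854/18859 - (-179 + (-219)² - 43*54 + 54*(-219)) = 159854/18859 - (-179 + 47961 - 2322 - 11826) = 159854/18859 - 1*33634 = 159854/18859 - 33634 = -634143752/18859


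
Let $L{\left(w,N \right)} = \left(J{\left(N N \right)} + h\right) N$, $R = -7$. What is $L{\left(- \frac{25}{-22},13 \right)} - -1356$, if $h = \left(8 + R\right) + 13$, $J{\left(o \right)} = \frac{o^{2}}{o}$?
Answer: $3735$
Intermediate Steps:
$J{\left(o \right)} = o$
$h = 14$ ($h = \left(8 - 7\right) + 13 = 1 + 13 = 14$)
$L{\left(w,N \right)} = N \left(14 + N^{2}\right)$ ($L{\left(w,N \right)} = \left(N N + 14\right) N = \left(N^{2} + 14\right) N = \left(14 + N^{2}\right) N = N \left(14 + N^{2}\right)$)
$L{\left(- \frac{25}{-22},13 \right)} - -1356 = 13 \left(14 + 13^{2}\right) - -1356 = 13 \left(14 + 169\right) + 1356 = 13 \cdot 183 + 1356 = 2379 + 1356 = 3735$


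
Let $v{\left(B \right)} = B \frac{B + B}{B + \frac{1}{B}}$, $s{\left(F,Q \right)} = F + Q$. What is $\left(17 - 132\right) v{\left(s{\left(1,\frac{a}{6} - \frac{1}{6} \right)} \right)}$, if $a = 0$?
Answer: $- \frac{14375}{183} \approx -78.552$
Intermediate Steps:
$v{\left(B \right)} = \frac{2 B^{2}}{B + \frac{1}{B}}$ ($v{\left(B \right)} = B \frac{2 B}{B + \frac{1}{B}} = \frac{2 B^{2}}{B + \frac{1}{B}}$)
$\left(17 - 132\right) v{\left(s{\left(1,\frac{a}{6} - \frac{1}{6} \right)} \right)} = \left(17 - 132\right) \frac{2 \left(1 + \left(\frac{0}{6} - \frac{1}{6}\right)\right)^{3}}{1 + \left(1 + \left(\frac{0}{6} - \frac{1}{6}\right)\right)^{2}} = - 115 \frac{2 \left(1 + \left(0 \cdot \frac{1}{6} - \frac{1}{6}\right)\right)^{3}}{1 + \left(1 + \left(0 \cdot \frac{1}{6} - \frac{1}{6}\right)\right)^{2}} = - 115 \frac{2 \left(1 + \left(0 - \frac{1}{6}\right)\right)^{3}}{1 + \left(1 + \left(0 - \frac{1}{6}\right)\right)^{2}} = - 115 \frac{2 \left(1 - \frac{1}{6}\right)^{3}}{1 + \left(1 - \frac{1}{6}\right)^{2}} = - 115 \frac{2 \left(\frac{5}{6}\right)^{3}}{1 + \left(\frac{5}{6}\right)^{2}} = - 115 \cdot 2 \cdot \frac{125}{216} \frac{1}{1 + \frac{25}{36}} = - 115 \cdot 2 \cdot \frac{125}{216} \frac{1}{\frac{61}{36}} = - 115 \cdot 2 \cdot \frac{125}{216} \cdot \frac{36}{61} = \left(-115\right) \frac{125}{183} = - \frac{14375}{183}$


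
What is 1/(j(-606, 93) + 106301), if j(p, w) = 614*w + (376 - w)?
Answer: 1/163686 ≈ 6.1093e-6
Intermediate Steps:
j(p, w) = 376 + 613*w
1/(j(-606, 93) + 106301) = 1/((376 + 613*93) + 106301) = 1/((376 + 57009) + 106301) = 1/(57385 + 106301) = 1/163686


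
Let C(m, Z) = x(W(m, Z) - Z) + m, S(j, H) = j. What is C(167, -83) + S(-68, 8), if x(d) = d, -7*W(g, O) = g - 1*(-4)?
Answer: 1103/7 ≈ 157.57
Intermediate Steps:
W(g, O) = -4/7 - g/7 (W(g, O) = -(g - 1*(-4))/7 = -(g + 4)/7 = -(4 + g)/7 = -4/7 - g/7)
C(m, Z) = -4/7 - Z + 6*m/7 (C(m, Z) = ((-4/7 - m/7) - Z) + m = (-4/7 - Z - m/7) + m = -4/7 - Z + 6*m/7)
C(167, -83) + S(-68, 8) = (-4/7 - 1*(-83) + (6/7)*167) - 68 = (-4/7 + 83 + 1002/7) - 68 = 1579/7 - 68 = 1103/7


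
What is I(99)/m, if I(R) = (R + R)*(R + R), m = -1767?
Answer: -13068/589 ≈ -22.187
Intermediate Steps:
I(R) = 4*R² (I(R) = (2*R)*(2*R) = 4*R²)
I(99)/m = (4*99²)/(-1767) = (4*9801)*(-1/1767) = 39204*(-1/1767) = -13068/589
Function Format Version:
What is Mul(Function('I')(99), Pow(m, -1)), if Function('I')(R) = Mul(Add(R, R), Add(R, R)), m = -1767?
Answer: Rational(-13068, 589) ≈ -22.187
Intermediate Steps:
Function('I')(R) = Mul(4, Pow(R, 2)) (Function('I')(R) = Mul(Mul(2, R), Mul(2, R)) = Mul(4, Pow(R, 2)))
Mul(Function('I')(99), Pow(m, -1)) = Mul(Mul(4, Pow(99, 2)), Pow(-1767, -1)) = Mul(Mul(4, 9801), Rational(-1, 1767)) = Mul(39204, Rational(-1, 1767)) = Rational(-13068, 589)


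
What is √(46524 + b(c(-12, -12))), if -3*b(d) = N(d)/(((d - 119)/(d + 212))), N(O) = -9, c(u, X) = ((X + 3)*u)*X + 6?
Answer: 15*√410523422/1409 ≈ 215.70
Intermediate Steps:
c(u, X) = 6 + X*u*(3 + X) (c(u, X) = ((3 + X)*u)*X + 6 = (u*(3 + X))*X + 6 = X*u*(3 + X) + 6 = 6 + X*u*(3 + X))
b(d) = 3*(212 + d)/(-119 + d) (b(d) = -(-3)/((d - 119)/(d + 212)) = -(-3)/((-119 + d)/(212 + d)) = -(-3)*(212 + d)/(-119 + d) = 3*(212 + d)/(-119 + d))
√(46524 + b(c(-12, -12))) = √(46524 + 3*(212 + (6 - 12*(-12)² + 3*(-12)*(-12)))/(-119 + (6 - 12*(-12)² + 3*(-12)*(-12)))) = √(46524 + 3*(212 + (6 - 12*144 + 432))/(-119 + (6 - 12*144 + 432))) = √(46524 + 3*(212 + (6 - 1728 + 432))/(-119 + (6 - 1728 + 432))) = √(46524 + 3*(212 - 1290)/(-119 - 1290)) = √(46524 + 3*(-1078)/(-1409)) = √(46524 + 3*(-1/1409)*(-1078)) = √(46524 + 3234/1409) = √(65555550/1409) = 15*√410523422/1409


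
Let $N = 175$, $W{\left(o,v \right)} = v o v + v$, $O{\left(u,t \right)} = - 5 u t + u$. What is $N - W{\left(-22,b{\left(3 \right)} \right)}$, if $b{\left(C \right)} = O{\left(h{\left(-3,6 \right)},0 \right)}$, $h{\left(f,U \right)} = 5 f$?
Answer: $5140$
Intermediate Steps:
$O{\left(u,t \right)} = u - 5 t u$ ($O{\left(u,t \right)} = - 5 t u + u = u - 5 t u$)
$b{\left(C \right)} = -15$ ($b{\left(C \right)} = 5 \left(-3\right) \left(1 - 0\right) = - 15 \left(1 + 0\right) = \left(-15\right) 1 = -15$)
$W{\left(o,v \right)} = v + o v^{2}$ ($W{\left(o,v \right)} = o v v + v = o v^{2} + v = v + o v^{2}$)
$N - W{\left(-22,b{\left(3 \right)} \right)} = 175 - - 15 \left(1 - -330\right) = 175 - - 15 \left(1 + 330\right) = 175 - \left(-15\right) 331 = 175 - -4965 = 175 + 4965 = 5140$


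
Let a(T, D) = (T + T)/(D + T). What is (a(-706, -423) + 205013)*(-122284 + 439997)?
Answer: 73538196969457/1129 ≈ 6.5136e+10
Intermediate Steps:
a(T, D) = 2*T/(D + T) (a(T, D) = (2*T)/(D + T) = 2*T/(D + T))
(a(-706, -423) + 205013)*(-122284 + 439997) = (2*(-706)/(-423 - 706) + 205013)*(-122284 + 439997) = (2*(-706)/(-1129) + 205013)*317713 = (2*(-706)*(-1/1129) + 205013)*317713 = (1412/1129 + 205013)*317713 = (231461089/1129)*317713 = 73538196969457/1129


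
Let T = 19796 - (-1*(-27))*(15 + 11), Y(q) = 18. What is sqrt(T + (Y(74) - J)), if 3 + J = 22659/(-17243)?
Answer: 2*sqrt(1420920640193)/17243 ≈ 138.26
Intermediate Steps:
J = -74388/17243 (J = -3 + 22659/(-17243) = -3 + 22659*(-1/17243) = -3 - 22659/17243 = -74388/17243 ≈ -4.3141)
T = 19094 (T = 19796 - 27*26 = 19796 - 1*702 = 19796 - 702 = 19094)
sqrt(T + (Y(74) - J)) = sqrt(19094 + (18 - 1*(-74388/17243))) = sqrt(19094 + (18 + 74388/17243)) = sqrt(19094 + 384762/17243) = sqrt(329622604/17243) = 2*sqrt(1420920640193)/17243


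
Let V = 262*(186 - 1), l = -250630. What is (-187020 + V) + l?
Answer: -389180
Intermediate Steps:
V = 48470 (V = 262*185 = 48470)
(-187020 + V) + l = (-187020 + 48470) - 250630 = -138550 - 250630 = -389180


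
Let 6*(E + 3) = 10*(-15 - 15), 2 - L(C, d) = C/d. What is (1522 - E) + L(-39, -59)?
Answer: 93004/59 ≈ 1576.3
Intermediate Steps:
L(C, d) = 2 - C/d
E = -53 (E = -3 + (10*(-15 - 15))/6 = -3 + (10*(-30))/6 = -3 + (⅙)*(-300) = -3 - 50 = -53)
(1522 - E) + L(-39, -59) = (1522 - 1*(-53)) + (2 - 1*(-39)/(-59)) = (1522 + 53) + (2 - 1*(-39)*(-1/59)) = 1575 + (2 - 39/59) = 1575 + 79/59 = 93004/59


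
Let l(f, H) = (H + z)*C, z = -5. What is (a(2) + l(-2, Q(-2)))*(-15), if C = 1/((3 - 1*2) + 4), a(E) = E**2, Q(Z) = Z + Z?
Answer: -33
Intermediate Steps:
Q(Z) = 2*Z
C = 1/5 (C = 1/((3 - 2) + 4) = 1/(1 + 4) = 1/5 ≈ 0.20000)
l(f, H) = -1 + H/5 (l(f, H) = (H - 5)*(1/5) = (-5 + H)*(1/5) = -1 + H/5)
(a(2) + l(-2, Q(-2)))*(-15) = (2**2 + (-1 + (2*(-2))/5))*(-15) = (4 + (-1 + (1/5)*(-4)))*(-15) = (4 + (-1 - 4/5))*(-15) = (4 - 9/5)*(-15) = (11/5)*(-15) = -33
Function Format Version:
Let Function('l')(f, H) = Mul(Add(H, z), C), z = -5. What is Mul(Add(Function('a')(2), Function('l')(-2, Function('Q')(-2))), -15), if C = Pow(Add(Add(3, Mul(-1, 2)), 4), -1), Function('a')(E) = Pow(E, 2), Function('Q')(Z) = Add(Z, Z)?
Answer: -33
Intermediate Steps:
Function('Q')(Z) = Mul(2, Z)
C = Rational(1, 5) (C = Pow(Add(Add(3, -2), 4), -1) = Pow(Add(1, 4), -1) = Pow(5, -1) = Rational(1, 5) ≈ 0.20000)
Function('l')(f, H) = Add(-1, Mul(Rational(1, 5), H)) (Function('l')(f, H) = Mul(Add(H, -5), Rational(1, 5)) = Mul(Add(-5, H), Rational(1, 5)) = Add(-1, Mul(Rational(1, 5), H)))
Mul(Add(Function('a')(2), Function('l')(-2, Function('Q')(-2))), -15) = Mul(Add(Pow(2, 2), Add(-1, Mul(Rational(1, 5), Mul(2, -2)))), -15) = Mul(Add(4, Add(-1, Mul(Rational(1, 5), -4))), -15) = Mul(Add(4, Add(-1, Rational(-4, 5))), -15) = Mul(Add(4, Rational(-9, 5)), -15) = Mul(Rational(11, 5), -15) = -33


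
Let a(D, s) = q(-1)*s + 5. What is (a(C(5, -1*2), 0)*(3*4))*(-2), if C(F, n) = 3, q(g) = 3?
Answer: -120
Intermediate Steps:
a(D, s) = 5 + 3*s (a(D, s) = 3*s + 5 = 5 + 3*s)
(a(C(5, -1*2), 0)*(3*4))*(-2) = ((5 + 3*0)*(3*4))*(-2) = ((5 + 0)*12)*(-2) = (5*12)*(-2) = 60*(-2) = -120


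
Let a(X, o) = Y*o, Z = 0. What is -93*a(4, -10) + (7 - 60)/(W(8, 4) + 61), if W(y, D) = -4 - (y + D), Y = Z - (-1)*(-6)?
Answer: -251153/45 ≈ -5581.2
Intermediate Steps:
Y = -6 (Y = 0 - (-1)*(-6) = 0 - 1*6 = 0 - 6 = -6)
W(y, D) = -4 - D - y (W(y, D) = -4 - (D + y) = -4 + (-D - y) = -4 - D - y)
a(X, o) = -6*o
-93*a(4, -10) + (7 - 60)/(W(8, 4) + 61) = -(-558)*(-10) + (7 - 60)/((-4 - 1*4 - 1*8) + 61) = -93*60 - 53/((-4 - 4 - 8) + 61) = -5580 - 53/(-16 + 61) = -5580 - 53/45 = -251153/45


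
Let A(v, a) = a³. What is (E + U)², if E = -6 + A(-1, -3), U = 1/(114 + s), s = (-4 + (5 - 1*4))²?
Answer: 16467364/15129 ≈ 1088.5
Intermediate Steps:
s = 9 (s = (-4 + (5 - 4))² = (-4 + 1)² = (-3)² = 9)
U = 1/123 (U = 1/(114 + 9) = 1/123 ≈ 0.0081301)
E = -33 (E = -6 + (-3)³ = -6 - 27 = -33)
(E + U)² = (-33 + 1/123)² = (-4058/123)² = 16467364/15129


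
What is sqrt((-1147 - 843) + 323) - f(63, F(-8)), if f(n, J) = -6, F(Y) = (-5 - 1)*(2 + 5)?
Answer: 6 + I*sqrt(1667) ≈ 6.0 + 40.829*I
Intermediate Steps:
F(Y) = -42 (F(Y) = -6*7 = -42)
sqrt((-1147 - 843) + 323) - f(63, F(-8)) = sqrt((-1147 - 843) + 323) - 1*(-6) = sqrt(-1990 + 323) + 6 = sqrt(-1667) + 6 = I*sqrt(1667) + 6 = 6 + I*sqrt(1667)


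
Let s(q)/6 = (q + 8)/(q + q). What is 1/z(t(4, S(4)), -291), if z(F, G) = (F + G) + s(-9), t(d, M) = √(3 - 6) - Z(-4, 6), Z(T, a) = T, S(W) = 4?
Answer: -2580/739627 - 9*I*√3/739627 ≈ -0.0034882 - 2.1076e-5*I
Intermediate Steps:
s(q) = 3*(8 + q)/q (s(q) = 6*((q + 8)/(q + q)) = 6*((8 + q)/((2*q))) = 6*((8 + q)*(1/(2*q))) = 6*((8 + q)/(2*q)) = 3*(8 + q)/q)
t(d, M) = 4 + I*√3 (t(d, M) = √(3 - 6) - 1*(-4) = √(-3) + 4 = I*√3 + 4 = 4 + I*√3)
z(F, G) = ⅓ + F + G (z(F, G) = (F + G) + (3 + 24/(-9)) = (F + G) + (3 + 24*(-⅑)) = (F + G) + (3 - 8/3) = (F + G) + ⅓ = ⅓ + F + G)
1/z(t(4, S(4)), -291) = 1/(⅓ + (4 + I*√3) - 291) = 1/(-860/3 + I*√3)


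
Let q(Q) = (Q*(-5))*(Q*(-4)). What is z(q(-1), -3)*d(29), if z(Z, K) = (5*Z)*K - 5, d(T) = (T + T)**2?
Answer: -1026020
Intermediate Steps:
q(Q) = 20*Q**2 (q(Q) = (-5*Q)*(-4*Q) = 20*Q**2)
d(T) = 4*T**2 (d(T) = (2*T)**2 = 4*T**2)
z(Z, K) = -5 + 5*K*Z (z(Z, K) = 5*K*Z - 5 = -5 + 5*K*Z)
z(q(-1), -3)*d(29) = (-5 + 5*(-3)*(20*(-1)**2))*(4*29**2) = (-5 + 5*(-3)*(20*1))*(4*841) = (-5 + 5*(-3)*20)*3364 = (-5 - 300)*3364 = -305*3364 = -1026020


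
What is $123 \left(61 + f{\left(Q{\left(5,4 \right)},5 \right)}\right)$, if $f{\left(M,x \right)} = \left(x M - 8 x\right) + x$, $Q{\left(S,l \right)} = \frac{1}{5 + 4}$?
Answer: $\frac{9799}{3} \approx 3266.3$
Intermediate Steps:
$Q{\left(S,l \right)} = \frac{1}{9}$
$f{\left(M,x \right)} = - 7 x + M x$ ($f{\left(M,x \right)} = \left(M x - 8 x\right) + x = \left(- 8 x + M x\right) + x = - 7 x + M x$)
$123 \left(61 + f{\left(Q{\left(5,4 \right)},5 \right)}\right) = 123 \left(61 + 5 \left(-7 + \frac{1}{9}\right)\right) = 123 \left(61 + 5 \left(- \frac{62}{9}\right)\right) = 123 \left(61 - \frac{310}{9}\right) = 123 \cdot \frac{239}{9} = \frac{9799}{3}$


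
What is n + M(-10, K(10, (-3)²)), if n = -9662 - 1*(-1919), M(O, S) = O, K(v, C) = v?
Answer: -7753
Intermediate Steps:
n = -7743 (n = -9662 + 1919 = -7743)
n + M(-10, K(10, (-3)²)) = -7743 - 10 = -7753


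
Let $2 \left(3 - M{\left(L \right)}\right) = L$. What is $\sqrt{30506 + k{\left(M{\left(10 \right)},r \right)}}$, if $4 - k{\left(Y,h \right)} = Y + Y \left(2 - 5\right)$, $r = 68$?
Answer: $\sqrt{30506} \approx 174.66$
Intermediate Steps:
$M{\left(L \right)} = 3 - \frac{L}{2}$
$k{\left(Y,h \right)} = 4 + 2 Y$ ($k{\left(Y,h \right)} = 4 - \left(Y + Y \left(2 - 5\right)\right) = 4 - \left(Y + Y \left(-3\right)\right) = 4 - \left(Y - 3 Y\right) = 4 - - 2 Y = 4 + 2 Y$)
$\sqrt{30506 + k{\left(M{\left(10 \right)},r \right)}} = \sqrt{30506 + \left(4 + 2 \left(3 - 5\right)\right)} = \sqrt{30506 + \left(4 + 2 \left(-2\right)\right)} = \sqrt{30506 + \left(4 - 4\right)} = \sqrt{30506 + 0} = \sqrt{30506}$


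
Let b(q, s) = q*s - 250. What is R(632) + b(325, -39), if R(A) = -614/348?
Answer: -2249257/174 ≈ -12927.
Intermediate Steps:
R(A) = -307/174 (R(A) = -614*1/348 = -307/174)
b(q, s) = -250 + q*s
R(632) + b(325, -39) = -307/174 + (-250 + 325*(-39)) = -307/174 + (-250 - 12675) = -307/174 - 12925 = -2249257/174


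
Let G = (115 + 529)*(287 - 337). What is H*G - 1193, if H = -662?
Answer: 21315207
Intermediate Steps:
G = -32200 (G = 644*(-50) = -32200)
H*G - 1193 = -662*(-32200) - 1193 = 21316400 - 1193 = 21315207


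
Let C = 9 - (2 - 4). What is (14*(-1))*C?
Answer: -154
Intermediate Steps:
C = 11 (C = 9 - 1*(-2) = 9 + 2 = 11)
(14*(-1))*C = (14*(-1))*11 = -14*11 = -154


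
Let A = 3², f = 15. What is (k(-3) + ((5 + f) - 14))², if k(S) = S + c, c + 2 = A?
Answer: 100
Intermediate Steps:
A = 9
c = 7 (c = -2 + 9 = 7)
k(S) = 7 + S (k(S) = S + 7 = 7 + S)
(k(-3) + ((5 + f) - 14))² = ((7 - 3) + ((5 + 15) - 14))² = (4 + (20 - 14))² = (4 + 6)² = 10² = 100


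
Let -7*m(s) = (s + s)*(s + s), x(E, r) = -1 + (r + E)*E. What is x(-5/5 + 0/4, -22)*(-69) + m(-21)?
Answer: -1770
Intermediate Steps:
x(E, r) = -1 + E*(E + r) (x(E, r) = -1 + (E + r)*E = -1 + E*(E + r))
m(s) = -4*s**2/7 (m(s) = -(s + s)*(s + s)/7 = -2*s*2*s/7 = -4*s**2/7)
x(-5/5 + 0/4, -22)*(-69) + m(-21) = (-1 + (-5/5 + 0/4)**2 + (-5/5 + 0/4)*(-22))*(-69) - 4/7*(-21)**2 = (-1 + (-5*1/5 + 0*(1/4))**2 + (-5*1/5 + 0*(1/4))*(-22))*(-69) - 4/7*441 = (-1 + (-1 + 0)**2 + (-1 + 0)*(-22))*(-69) - 252 = (-1 + (-1)**2 - 1*(-22))*(-69) - 252 = (-1 + 1 + 22)*(-69) - 252 = 22*(-69) - 252 = -1518 - 252 = -1770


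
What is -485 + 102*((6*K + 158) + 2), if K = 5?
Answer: 18895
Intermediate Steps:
-485 + 102*((6*K + 158) + 2) = -485 + 102*((6*5 + 158) + 2) = -485 + 102*((30 + 158) + 2) = -485 + 102*(188 + 2) = -485 + 102*190 = -485 + 19380 = 18895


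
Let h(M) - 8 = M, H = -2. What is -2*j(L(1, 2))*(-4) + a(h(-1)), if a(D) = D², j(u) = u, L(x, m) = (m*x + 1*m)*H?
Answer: -15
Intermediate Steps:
h(M) = 8 + M
L(x, m) = -2*m - 2*m*x (L(x, m) = (m*x + 1*m)*(-2) = (m*x + m)*(-2) = (m + m*x)*(-2) = -2*m - 2*m*x)
-2*j(L(1, 2))*(-4) + a(h(-1)) = -(-4)*2*(1 + 1)*(-4) + (8 - 1)² = -(-4)*2*2*(-4) + 7² = -2*(-8)*(-4) + 49 = 16*(-4) + 49 = -64 + 49 = -15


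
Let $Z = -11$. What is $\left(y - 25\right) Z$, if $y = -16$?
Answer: $451$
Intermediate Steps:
$\left(y - 25\right) Z = \left(-16 - 25\right) \left(-11\right) = \left(-41\right) \left(-11\right) = 451$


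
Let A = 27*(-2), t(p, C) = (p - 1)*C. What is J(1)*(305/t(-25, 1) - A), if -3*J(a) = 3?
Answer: -1099/26 ≈ -42.269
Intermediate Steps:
J(a) = -1 (J(a) = -1/3*3 = -1)
t(p, C) = C*(-1 + p) (t(p, C) = (-1 + p)*C = C*(-1 + p))
A = -54
J(1)*(305/t(-25, 1) - A) = -(305/((1*(-1 - 25))) - 1*(-54)) = -(305/((1*(-26))) + 54) = -(305/(-26) + 54) = -(305*(-1/26) + 54) = -(-305/26 + 54) = -1*1099/26 = -1099/26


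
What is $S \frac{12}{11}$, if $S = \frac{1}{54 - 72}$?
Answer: $- \frac{2}{33} \approx -0.060606$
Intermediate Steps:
$S = - \frac{1}{18}$ ($S = \frac{1}{-18} = - \frac{1}{18} \approx -0.055556$)
$S \frac{12}{11} = - \frac{12 \cdot \frac{1}{11}}{18} = \left(- \frac{1}{18}\right) \frac{12}{11} = - \frac{2}{33}$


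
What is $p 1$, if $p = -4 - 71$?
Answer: $-75$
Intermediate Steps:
$p = -75$
$p 1 = \left(-75\right) 1 = -75$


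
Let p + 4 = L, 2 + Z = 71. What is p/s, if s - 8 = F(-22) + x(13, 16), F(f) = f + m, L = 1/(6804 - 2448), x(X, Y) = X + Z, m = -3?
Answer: -17423/283140 ≈ -0.061535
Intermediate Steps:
Z = 69 (Z = -2 + 71 = 69)
x(X, Y) = 69 + X (x(X, Y) = X + 69 = 69 + X)
L = 1/4356 ≈ 0.00022957
p = -17423/4356 (p = -4 + 1/4356 = -17423/4356 ≈ -3.9998)
F(f) = -3 + f (F(f) = f - 3 = -3 + f)
s = 65 (s = 8 + ((-3 - 22) + (69 + 13)) = 8 + (-25 + 82) = 8 + 57 = 65)
p/s = -17423/4356/65 = -17423/4356*1/65 = -17423/283140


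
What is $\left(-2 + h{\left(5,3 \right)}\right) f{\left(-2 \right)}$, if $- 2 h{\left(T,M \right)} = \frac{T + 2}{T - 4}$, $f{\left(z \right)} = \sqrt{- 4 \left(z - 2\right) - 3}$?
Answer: $- \frac{11 \sqrt{13}}{2} \approx -19.831$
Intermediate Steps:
$f{\left(z \right)} = \sqrt{5 - 4 z}$ ($f{\left(z \right)} = \sqrt{- 4 \left(-2 + z\right) - 3} = \sqrt{\left(8 - 4 z\right) - 3} = \sqrt{5 - 4 z}$)
$h{\left(T,M \right)} = - \frac{2 + T}{2 \left(-4 + T\right)}$ ($h{\left(T,M \right)} = - \frac{\left(T + 2\right) \frac{1}{T - 4}}{2} = - \frac{\left(2 + T\right) \frac{1}{-4 + T}}{2} = - \frac{\frac{1}{-4 + T} \left(2 + T\right)}{2} = - \frac{2 + T}{2 \left(-4 + T\right)}$)
$\left(-2 + h{\left(5,3 \right)}\right) f{\left(-2 \right)} = \left(-2 + \frac{-2 - 5}{2 \left(-4 + 5\right)}\right) \sqrt{5 - -8} = \left(-2 + \frac{-2 - 5}{2 \cdot 1}\right) \sqrt{5 + 8} = \left(-2 + \frac{1}{2} \cdot 1 \left(-7\right)\right) \sqrt{13} = \left(-2 - \frac{7}{2}\right) \sqrt{13} = - \frac{11 \sqrt{13}}{2}$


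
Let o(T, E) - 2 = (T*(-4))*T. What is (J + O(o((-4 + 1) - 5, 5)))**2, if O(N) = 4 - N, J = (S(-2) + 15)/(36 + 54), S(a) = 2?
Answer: 539958169/8100 ≈ 66662.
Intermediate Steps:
o(T, E) = 2 - 4*T**2 (o(T, E) = 2 + (T*(-4))*T = 2 + (-4*T)*T = 2 - 4*T**2)
J = 17/90 (J = (2 + 15)/(36 + 54) = 17/90 ≈ 0.18889)
(J + O(o((-4 + 1) - 5, 5)))**2 = (17/90 + (4 - (2 - 4*((-4 + 1) - 5)**2)))**2 = (17/90 + (4 - (2 - 4*(-3 - 5)**2)))**2 = (17/90 + (4 - (2 - 4*(-8)**2)))**2 = (17/90 + (4 - (2 - 4*64)))**2 = (17/90 + (4 - (2 - 256)))**2 = (17/90 + (4 - 1*(-254)))**2 = (17/90 + (4 + 254))**2 = (17/90 + 258)**2 = (23237/90)**2 = 539958169/8100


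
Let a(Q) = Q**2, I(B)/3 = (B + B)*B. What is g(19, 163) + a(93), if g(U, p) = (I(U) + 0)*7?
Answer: 23811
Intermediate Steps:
I(B) = 6*B**2 (I(B) = 3*((B + B)*B) = 3*((2*B)*B) = 3*(2*B**2) = 6*B**2)
g(U, p) = 42*U**2 (g(U, p) = (6*U**2 + 0)*7 = (6*U**2)*7 = 42*U**2)
g(19, 163) + a(93) = 42*19**2 + 93**2 = 42*361 + 8649 = 15162 + 8649 = 23811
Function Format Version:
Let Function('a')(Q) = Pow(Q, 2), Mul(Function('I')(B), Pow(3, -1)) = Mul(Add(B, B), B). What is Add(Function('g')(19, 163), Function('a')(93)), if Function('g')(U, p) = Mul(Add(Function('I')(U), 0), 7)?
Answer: 23811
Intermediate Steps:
Function('I')(B) = Mul(6, Pow(B, 2)) (Function('I')(B) = Mul(3, Mul(Add(B, B), B)) = Mul(3, Mul(Mul(2, B), B)) = Mul(3, Mul(2, Pow(B, 2))) = Mul(6, Pow(B, 2)))
Function('g')(U, p) = Mul(42, Pow(U, 2)) (Function('g')(U, p) = Mul(Add(Mul(6, Pow(U, 2)), 0), 7) = Mul(Mul(6, Pow(U, 2)), 7) = Mul(42, Pow(U, 2)))
Add(Function('g')(19, 163), Function('a')(93)) = Add(Mul(42, Pow(19, 2)), Pow(93, 2)) = Add(Mul(42, 361), 8649) = Add(15162, 8649) = 23811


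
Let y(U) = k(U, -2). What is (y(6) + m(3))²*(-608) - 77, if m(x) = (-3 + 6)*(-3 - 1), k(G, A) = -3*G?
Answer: -547277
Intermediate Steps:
y(U) = -3*U
m(x) = -12 (m(x) = 3*(-4) = -12)
(y(6) + m(3))²*(-608) - 77 = (-3*6 - 12)²*(-608) - 77 = (-18 - 12)²*(-608) - 77 = (-30)²*(-608) - 77 = 900*(-608) - 77 = -547200 - 77 = -547277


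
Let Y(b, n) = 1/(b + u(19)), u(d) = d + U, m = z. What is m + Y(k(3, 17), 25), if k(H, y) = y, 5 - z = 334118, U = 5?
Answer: -13698632/41 ≈ -3.3411e+5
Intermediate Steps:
z = -334113 (z = 5 - 1*334118 = 5 - 334118 = -334113)
m = -334113
u(d) = 5 + d (u(d) = d + 5 = 5 + d)
Y(b, n) = 1/(24 + b) (Y(b, n) = 1/(b + (5 + 19)) = 1/(b + 24) = 1/(24 + b))
m + Y(k(3, 17), 25) = -334113 + 1/(24 + 17) = -334113 + 1/41 = -13698632/41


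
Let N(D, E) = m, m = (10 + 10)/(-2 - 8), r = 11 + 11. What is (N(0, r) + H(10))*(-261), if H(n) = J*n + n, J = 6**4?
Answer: -3384648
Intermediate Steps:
J = 1296
r = 22
m = -2 (m = 20/(-10) = 20*(-1/10) = -2)
N(D, E) = -2
H(n) = 1297*n (H(n) = 1296*n + n = 1297*n)
(N(0, r) + H(10))*(-261) = (-2 + 1297*10)*(-261) = (-2 + 12970)*(-261) = 12968*(-261) = -3384648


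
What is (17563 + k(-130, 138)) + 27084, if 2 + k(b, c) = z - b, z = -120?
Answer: 44655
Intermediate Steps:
k(b, c) = -122 - b (k(b, c) = -2 + (-120 - b) = -122 - b)
(17563 + k(-130, 138)) + 27084 = (17563 + (-122 - 1*(-130))) + 27084 = (17563 + (-122 + 130)) + 27084 = (17563 + 8) + 27084 = 17571 + 27084 = 44655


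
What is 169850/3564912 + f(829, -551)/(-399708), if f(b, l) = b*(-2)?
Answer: 3075042829/59371826904 ≈ 0.051793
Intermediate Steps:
f(b, l) = -2*b
169850/3564912 + f(829, -551)/(-399708) = 169850/3564912 - 2*829/(-399708) = 169850*(1/3564912) - 1658*(-1/399708) = 84925/1782456 + 829/199854 = 3075042829/59371826904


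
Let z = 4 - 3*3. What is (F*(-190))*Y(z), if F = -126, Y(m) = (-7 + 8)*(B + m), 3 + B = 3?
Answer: -119700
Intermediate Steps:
B = 0 (B = -3 + 3 = 0)
z = -5 (z = 4 - 9 = -5)
Y(m) = m (Y(m) = (-7 + 8)*(0 + m) = 1*m = m)
(F*(-190))*Y(z) = -126*(-190)*(-5) = 23940*(-5) = -119700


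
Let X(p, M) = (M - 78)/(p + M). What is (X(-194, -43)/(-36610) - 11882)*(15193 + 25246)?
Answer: -595579843081997/1239510 ≈ -4.8050e+8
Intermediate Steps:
X(p, M) = (-78 + M)/(M + p)
(X(-194, -43)/(-36610) - 11882)*(15193 + 25246) = (((-78 - 43)/(-43 - 194))/(-36610) - 11882)*(15193 + 25246) = ((-121/(-237))*(-1/36610) - 11882)*40439 = (-1/237*(-121)*(-1/36610) - 11882)*40439 = ((121/237)*(-1/36610) - 11882)*40439 = (-121/8676570 - 11882)*40439 = -103095004861/8676570*40439 = -595579843081997/1239510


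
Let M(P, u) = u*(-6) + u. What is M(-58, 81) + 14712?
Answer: 14307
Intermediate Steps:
M(P, u) = -5*u (M(P, u) = -6*u + u = -5*u)
M(-58, 81) + 14712 = -5*81 + 14712 = -405 + 14712 = 14307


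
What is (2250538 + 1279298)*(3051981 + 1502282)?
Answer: 16075801490868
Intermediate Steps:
(2250538 + 1279298)*(3051981 + 1502282) = 3529836*4554263 = 16075801490868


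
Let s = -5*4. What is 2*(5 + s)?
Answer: -30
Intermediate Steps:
s = -20
2*(5 + s) = 2*(5 - 20) = 2*(-15) = -30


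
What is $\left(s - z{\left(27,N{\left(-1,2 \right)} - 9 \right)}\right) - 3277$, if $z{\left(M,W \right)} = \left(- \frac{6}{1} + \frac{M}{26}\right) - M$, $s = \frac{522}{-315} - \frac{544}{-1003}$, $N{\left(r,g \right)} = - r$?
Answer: $- \frac{174285967}{53690} \approx -3246.2$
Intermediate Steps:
$s = - \frac{2302}{2065}$ ($s = 522 \left(- \frac{1}{315}\right) - - \frac{32}{59} = - \frac{58}{35} + \frac{32}{59} = - \frac{2302}{2065} \approx -1.1148$)
$z{\left(M,W \right)} = -6 - \frac{25 M}{26}$ ($z{\left(M,W \right)} = \left(\left(-6\right) 1 + M \frac{1}{26}\right) - M = \left(-6 + \frac{M}{26}\right) - M = -6 - \frac{25 M}{26}$)
$\left(s - z{\left(27,N{\left(-1,2 \right)} - 9 \right)}\right) - 3277 = \left(- \frac{2302}{2065} - \left(-6 - \frac{675}{26}\right)\right) - 3277 = \left(- \frac{2302}{2065} - - \frac{831}{26}\right) - 3277 = \left(- \frac{2302}{2065} + \frac{831}{26}\right) - 3277 = \frac{1656163}{53690} - 3277 = - \frac{174285967}{53690}$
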